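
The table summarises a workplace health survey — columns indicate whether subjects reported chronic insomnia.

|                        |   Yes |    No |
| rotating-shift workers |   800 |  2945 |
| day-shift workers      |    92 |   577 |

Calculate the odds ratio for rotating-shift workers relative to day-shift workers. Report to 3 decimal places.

OR ≈ 1.704

odds, rotating-shift workers = 800/2945 = 0.2716
odds, day-shift workers = 92/577 = 0.1594
OR = 0.2716 / 0.1594 = 1.704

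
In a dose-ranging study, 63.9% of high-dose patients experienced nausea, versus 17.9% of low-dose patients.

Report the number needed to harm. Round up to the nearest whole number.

3

absolute risk difference = 0.460000
1 / 0.460000 = 2.174 → round up → 3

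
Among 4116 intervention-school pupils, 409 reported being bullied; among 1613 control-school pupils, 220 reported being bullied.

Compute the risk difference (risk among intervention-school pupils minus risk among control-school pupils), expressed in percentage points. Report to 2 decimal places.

risk, intervention-school pupils = 409/4116 = 0.0994
risk, control-school pupils = 220/1613 = 0.1364
risk difference = 0.0994 − 0.1364 = -0.0370 → -3.70 percentage points

RD: -3.70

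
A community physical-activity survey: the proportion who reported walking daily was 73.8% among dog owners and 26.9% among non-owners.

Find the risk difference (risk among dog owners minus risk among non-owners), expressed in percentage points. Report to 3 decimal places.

risk difference = 0.7380 − 0.2690 = 0.4690 → 46.900 percentage points

46.900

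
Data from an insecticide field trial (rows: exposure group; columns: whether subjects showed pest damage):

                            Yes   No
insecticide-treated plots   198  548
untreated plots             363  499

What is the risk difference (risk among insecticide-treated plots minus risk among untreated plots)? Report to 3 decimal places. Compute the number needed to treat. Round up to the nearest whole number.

risk, insecticide-treated plots = 198/746 = 0.2654
risk, untreated plots = 363/862 = 0.4211
risk difference = 0.2654 − 0.4211 = -0.156
absolute risk difference = 0.155698
1 / 0.155698 = 6.423 → round up → 7

RD = -0.156; NNT = 7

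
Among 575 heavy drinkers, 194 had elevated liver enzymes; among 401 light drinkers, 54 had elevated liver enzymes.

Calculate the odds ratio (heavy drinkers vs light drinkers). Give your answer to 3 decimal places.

odds, heavy drinkers = 194/381 = 0.5092
odds, light drinkers = 54/347 = 0.1556
OR = 0.5092 / 0.1556 = 3.272

3.272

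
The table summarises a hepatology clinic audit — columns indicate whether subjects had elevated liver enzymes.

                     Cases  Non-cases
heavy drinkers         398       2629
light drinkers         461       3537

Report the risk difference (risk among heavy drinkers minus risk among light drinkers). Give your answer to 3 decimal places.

RD ≈ 0.016

risk, heavy drinkers = 398/3027 = 0.1315
risk, light drinkers = 461/3998 = 0.1153
risk difference = 0.1315 − 0.1153 = 0.016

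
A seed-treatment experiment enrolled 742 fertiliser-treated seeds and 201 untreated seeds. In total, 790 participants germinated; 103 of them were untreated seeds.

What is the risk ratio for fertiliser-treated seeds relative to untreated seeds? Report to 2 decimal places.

fertiliser-treated seeds with the outcome: 790 − 103 = 687
fertiliser-treated seeds without the outcome: 742 − 687 = 55
untreated seeds without the outcome: 201 − 103 = 98
risk, fertiliser-treated seeds = 687/742 = 0.9259
risk, untreated seeds = 103/201 = 0.5124
RR = 0.9259 / 0.5124 = 1.81

1.81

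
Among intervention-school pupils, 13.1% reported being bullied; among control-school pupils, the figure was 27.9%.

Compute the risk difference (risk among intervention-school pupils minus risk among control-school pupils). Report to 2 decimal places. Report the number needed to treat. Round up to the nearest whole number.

risk difference = 0.1310 − 0.2790 = -0.15
absolute risk difference = 0.148000
1 / 0.148000 = 6.757 → round up → 7

RD = -0.15; NNT = 7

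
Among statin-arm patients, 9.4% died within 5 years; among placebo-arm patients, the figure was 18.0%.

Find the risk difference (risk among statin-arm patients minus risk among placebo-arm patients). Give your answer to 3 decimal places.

risk difference = 0.0940 − 0.1800 = -0.086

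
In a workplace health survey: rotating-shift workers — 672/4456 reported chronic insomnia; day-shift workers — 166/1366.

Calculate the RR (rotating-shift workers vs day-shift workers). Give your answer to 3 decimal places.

risk, rotating-shift workers = 672/4456 = 0.1508
risk, day-shift workers = 166/1366 = 0.1215
RR = 0.1508 / 0.1215 = 1.241

RR ≈ 1.241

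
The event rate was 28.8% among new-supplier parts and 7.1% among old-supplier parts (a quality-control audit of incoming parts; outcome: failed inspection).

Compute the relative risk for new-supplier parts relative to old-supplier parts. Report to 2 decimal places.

RR = 0.2880 / 0.0710 = 4.06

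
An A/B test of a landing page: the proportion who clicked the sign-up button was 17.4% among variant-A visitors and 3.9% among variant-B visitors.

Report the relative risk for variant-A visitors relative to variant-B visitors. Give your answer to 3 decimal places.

RR = 0.17400 / 0.03900 = 4.462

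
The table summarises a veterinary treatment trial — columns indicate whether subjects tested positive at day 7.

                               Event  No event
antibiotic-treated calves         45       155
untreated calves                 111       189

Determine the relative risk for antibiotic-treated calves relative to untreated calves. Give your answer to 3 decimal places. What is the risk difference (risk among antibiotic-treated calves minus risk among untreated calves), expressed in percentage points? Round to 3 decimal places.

RR = 0.608; RD = -14.500

risk, antibiotic-treated calves = 45/200 = 0.2250
risk, untreated calves = 111/300 = 0.3700
RR = 0.2250 / 0.3700 = 0.608
risk difference = 0.2250 − 0.3700 = -0.1450 → -14.500 percentage points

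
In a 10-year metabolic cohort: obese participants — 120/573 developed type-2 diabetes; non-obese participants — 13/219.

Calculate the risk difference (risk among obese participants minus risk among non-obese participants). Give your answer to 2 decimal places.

risk, obese participants = 120/573 = 0.2094
risk, non-obese participants = 13/219 = 0.0594
risk difference = 0.2094 − 0.0594 = 0.15

RD ≈ 0.15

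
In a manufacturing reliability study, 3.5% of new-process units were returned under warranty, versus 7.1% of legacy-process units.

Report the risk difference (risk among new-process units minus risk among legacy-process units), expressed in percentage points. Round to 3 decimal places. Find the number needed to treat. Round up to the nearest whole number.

risk difference = 0.03500 − 0.07100 = -0.03600 → -3.600 percentage points
absolute risk difference = 0.036000
1 / 0.036000 = 27.778 → round up → 28

RD = -3.600; NNT = 28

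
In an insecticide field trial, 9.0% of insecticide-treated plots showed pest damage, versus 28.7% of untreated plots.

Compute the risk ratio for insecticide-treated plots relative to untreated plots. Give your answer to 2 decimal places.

RR = 0.0900 / 0.2870 = 0.31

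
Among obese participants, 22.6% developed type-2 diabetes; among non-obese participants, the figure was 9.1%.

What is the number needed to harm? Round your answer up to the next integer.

8

absolute risk difference = 0.135000
1 / 0.135000 = 7.407 → round up → 8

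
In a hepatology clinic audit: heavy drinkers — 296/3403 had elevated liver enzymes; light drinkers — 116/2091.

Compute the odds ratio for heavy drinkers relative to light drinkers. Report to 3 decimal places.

OR = (296 × 1975) / (3107 × 116) = 584600/360412 ≈ 1.622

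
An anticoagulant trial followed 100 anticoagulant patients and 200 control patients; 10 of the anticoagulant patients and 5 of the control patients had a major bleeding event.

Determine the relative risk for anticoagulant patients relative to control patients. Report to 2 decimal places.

4.00

risk, anticoagulant patients = 10/100 = 0.10000
risk, control patients = 5/200 = 0.02500
RR = 0.10000 / 0.02500 = 4.00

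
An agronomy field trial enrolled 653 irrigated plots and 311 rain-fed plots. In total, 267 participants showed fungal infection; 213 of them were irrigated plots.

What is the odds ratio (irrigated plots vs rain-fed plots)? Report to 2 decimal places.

2.30

irrigated plots without the outcome: 653 − 213 = 440
rain-fed plots with the outcome: 267 − 213 = 54
rain-fed plots without the outcome: 311 − 54 = 257
OR = (213 × 257) / (440 × 54) = 54741/23760 ≈ 2.30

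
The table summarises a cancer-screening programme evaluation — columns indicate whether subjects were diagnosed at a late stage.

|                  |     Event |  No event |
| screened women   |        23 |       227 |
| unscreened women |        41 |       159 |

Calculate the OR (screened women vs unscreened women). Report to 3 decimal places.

OR = (23 × 159) / (227 × 41) = 3657/9307 ≈ 0.393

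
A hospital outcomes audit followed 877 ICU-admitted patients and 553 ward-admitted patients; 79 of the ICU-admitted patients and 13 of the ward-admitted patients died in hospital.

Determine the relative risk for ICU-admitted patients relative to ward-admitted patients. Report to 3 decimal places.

RR = 3.832

risk, ICU-admitted patients = 79/877 = 0.09008
risk, ward-admitted patients = 13/553 = 0.02351
RR = 0.09008 / 0.02351 = 3.832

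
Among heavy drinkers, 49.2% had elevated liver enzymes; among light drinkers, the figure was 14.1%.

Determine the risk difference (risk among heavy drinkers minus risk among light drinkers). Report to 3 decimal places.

risk difference = 0.4920 − 0.1410 = 0.351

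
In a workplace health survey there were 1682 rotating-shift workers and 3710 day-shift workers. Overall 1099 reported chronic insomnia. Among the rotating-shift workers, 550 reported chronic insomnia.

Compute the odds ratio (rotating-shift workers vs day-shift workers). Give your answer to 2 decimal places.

2.80

rotating-shift workers without the outcome: 1682 − 550 = 1132
day-shift workers with the outcome: 1099 − 550 = 549
day-shift workers without the outcome: 3710 − 549 = 3161
odds, rotating-shift workers = 550/1132 = 0.4859
odds, day-shift workers = 549/3161 = 0.1737
OR = 0.4859 / 0.1737 = 2.80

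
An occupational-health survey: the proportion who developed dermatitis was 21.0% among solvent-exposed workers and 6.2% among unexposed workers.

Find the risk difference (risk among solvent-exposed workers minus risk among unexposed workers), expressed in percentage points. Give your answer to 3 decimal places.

risk difference = 0.2100 − 0.0620 = 0.1480 → 14.800 percentage points

RD = 14.800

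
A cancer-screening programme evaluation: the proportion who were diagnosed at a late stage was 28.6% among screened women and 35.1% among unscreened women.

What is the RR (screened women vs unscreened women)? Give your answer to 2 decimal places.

RR = 0.2860 / 0.3510 = 0.81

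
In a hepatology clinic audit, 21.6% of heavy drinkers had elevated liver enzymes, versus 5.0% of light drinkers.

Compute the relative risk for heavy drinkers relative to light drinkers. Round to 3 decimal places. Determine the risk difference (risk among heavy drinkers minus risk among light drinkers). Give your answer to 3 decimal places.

RR = 4.320; RD = 0.166

RR = 0.2160 / 0.0500 = 4.320
risk difference = 0.2160 − 0.0500 = 0.166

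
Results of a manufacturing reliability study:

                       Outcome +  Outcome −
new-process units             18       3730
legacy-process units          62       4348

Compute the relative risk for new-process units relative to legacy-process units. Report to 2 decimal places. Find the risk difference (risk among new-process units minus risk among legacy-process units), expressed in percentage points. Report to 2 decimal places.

RR = 0.34; RD = -0.93

risk, new-process units = 18/3748 = 0.00480
risk, legacy-process units = 62/4410 = 0.01406
RR = 0.00480 / 0.01406 = 0.34
risk difference = 0.00480 − 0.01406 = -0.00926 → -0.93 percentage points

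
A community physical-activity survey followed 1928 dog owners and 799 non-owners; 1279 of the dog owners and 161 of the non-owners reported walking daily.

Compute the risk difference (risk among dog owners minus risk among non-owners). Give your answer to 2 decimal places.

0.46

risk, dog owners = 1279/1928 = 0.6634
risk, non-owners = 161/799 = 0.2015
risk difference = 0.6634 − 0.2015 = 0.46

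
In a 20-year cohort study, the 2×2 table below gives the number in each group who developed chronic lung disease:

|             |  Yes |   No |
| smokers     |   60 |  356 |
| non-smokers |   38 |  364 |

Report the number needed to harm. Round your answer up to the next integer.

risk, smokers = 60/416 = 0.144231
risk, non-smokers = 38/402 = 0.094527
absolute risk difference = 0.049703
1 / 0.049703 = 20.120 → round up → 21

21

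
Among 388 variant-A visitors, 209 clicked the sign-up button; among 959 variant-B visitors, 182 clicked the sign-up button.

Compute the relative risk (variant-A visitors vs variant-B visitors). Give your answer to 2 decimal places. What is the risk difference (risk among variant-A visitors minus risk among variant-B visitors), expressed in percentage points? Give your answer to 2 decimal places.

RR = 2.84; RD = 34.89

risk, variant-A visitors = 209/388 = 0.5387
risk, variant-B visitors = 182/959 = 0.1898
RR = 0.5387 / 0.1898 = 2.84
risk difference = 0.5387 − 0.1898 = 0.3489 → 34.89 percentage points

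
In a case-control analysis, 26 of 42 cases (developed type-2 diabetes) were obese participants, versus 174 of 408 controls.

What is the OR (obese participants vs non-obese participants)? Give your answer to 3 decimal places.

OR = (26 × 234) / (174 × 16) = 6084/2784 ≈ 2.185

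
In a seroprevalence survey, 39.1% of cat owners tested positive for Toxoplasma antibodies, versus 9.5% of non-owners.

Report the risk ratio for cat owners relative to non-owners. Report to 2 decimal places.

RR = 0.3910 / 0.0950 = 4.12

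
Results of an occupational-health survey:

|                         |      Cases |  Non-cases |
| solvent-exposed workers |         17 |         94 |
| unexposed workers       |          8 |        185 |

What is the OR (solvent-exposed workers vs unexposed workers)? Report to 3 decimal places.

odds, solvent-exposed workers = 17/94 = 0.18085
odds, unexposed workers = 8/185 = 0.04324
OR = 0.18085 / 0.04324 = 4.182

OR: 4.182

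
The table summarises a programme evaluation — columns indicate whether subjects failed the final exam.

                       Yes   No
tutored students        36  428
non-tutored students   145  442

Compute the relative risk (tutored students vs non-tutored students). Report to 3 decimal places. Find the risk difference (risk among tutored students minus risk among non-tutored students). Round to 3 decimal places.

risk, tutored students = 36/464 = 0.0776
risk, non-tutored students = 145/587 = 0.2470
RR = 0.0776 / 0.2470 = 0.314
risk difference = 0.0776 − 0.2470 = -0.169

RR = 0.314; RD = -0.169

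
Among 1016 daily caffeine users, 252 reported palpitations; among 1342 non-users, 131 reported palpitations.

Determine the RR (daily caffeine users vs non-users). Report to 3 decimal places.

2.541

risk, daily caffeine users = 252/1016 = 0.2480
risk, non-users = 131/1342 = 0.0976
RR = 0.2480 / 0.0976 = 2.541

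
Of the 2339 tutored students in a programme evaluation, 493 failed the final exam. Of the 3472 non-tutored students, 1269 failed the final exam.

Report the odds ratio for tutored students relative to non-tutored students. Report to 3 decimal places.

OR = (493 × 2203) / (1846 × 1269) = 1086079/2342574 ≈ 0.464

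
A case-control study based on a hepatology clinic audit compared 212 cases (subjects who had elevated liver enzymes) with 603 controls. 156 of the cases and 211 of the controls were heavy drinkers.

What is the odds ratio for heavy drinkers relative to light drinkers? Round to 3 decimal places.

OR = (156 × 392) / (211 × 56) = 61152/11816 ≈ 5.175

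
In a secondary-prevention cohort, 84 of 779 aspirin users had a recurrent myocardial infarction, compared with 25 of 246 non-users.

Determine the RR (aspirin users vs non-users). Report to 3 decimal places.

1.061

risk, aspirin users = 84/779 = 0.1078
risk, non-users = 25/246 = 0.1016
RR = 0.1078 / 0.1016 = 1.061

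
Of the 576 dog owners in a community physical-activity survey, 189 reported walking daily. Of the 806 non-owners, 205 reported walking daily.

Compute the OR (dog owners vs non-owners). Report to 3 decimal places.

odds, dog owners = 189/387 = 0.4884
odds, non-owners = 205/601 = 0.3411
OR = 0.4884 / 0.3411 = 1.432

1.432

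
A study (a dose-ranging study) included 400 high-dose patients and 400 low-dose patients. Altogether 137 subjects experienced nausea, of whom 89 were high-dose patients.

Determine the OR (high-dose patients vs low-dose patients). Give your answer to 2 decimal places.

OR = 2.10

high-dose patients without the outcome: 400 − 89 = 311
low-dose patients with the outcome: 137 − 89 = 48
low-dose patients without the outcome: 400 − 48 = 352
odds, high-dose patients = 89/311 = 0.2862
odds, low-dose patients = 48/352 = 0.1364
OR = 0.2862 / 0.1364 = 2.10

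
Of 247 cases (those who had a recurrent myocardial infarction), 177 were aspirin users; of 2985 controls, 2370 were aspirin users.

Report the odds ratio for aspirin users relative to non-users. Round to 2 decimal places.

OR = (177 × 615) / (2370 × 70) = 108855/165900 ≈ 0.66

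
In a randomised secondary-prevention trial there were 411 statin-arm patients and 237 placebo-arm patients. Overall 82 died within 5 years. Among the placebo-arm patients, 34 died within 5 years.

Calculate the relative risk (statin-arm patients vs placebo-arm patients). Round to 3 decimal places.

0.814

statin-arm patients with the outcome: 82 − 34 = 48
statin-arm patients without the outcome: 411 − 48 = 363
placebo-arm patients without the outcome: 237 − 34 = 203
risk, statin-arm patients = 48/411 = 0.1168
risk, placebo-arm patients = 34/237 = 0.1435
RR = 0.1168 / 0.1435 = 0.814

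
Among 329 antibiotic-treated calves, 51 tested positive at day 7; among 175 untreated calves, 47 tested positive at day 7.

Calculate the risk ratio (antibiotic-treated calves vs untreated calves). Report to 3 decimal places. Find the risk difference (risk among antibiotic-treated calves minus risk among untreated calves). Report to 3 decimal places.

risk, antibiotic-treated calves = 51/329 = 0.1550
risk, untreated calves = 47/175 = 0.2686
RR = 0.1550 / 0.2686 = 0.577
risk difference = 0.1550 − 0.2686 = -0.114

RR = 0.577; RD = -0.114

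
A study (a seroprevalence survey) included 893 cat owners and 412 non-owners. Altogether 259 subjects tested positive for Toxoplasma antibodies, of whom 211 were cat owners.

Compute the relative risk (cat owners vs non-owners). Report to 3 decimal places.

cat owners without the outcome: 893 − 211 = 682
non-owners with the outcome: 259 − 211 = 48
non-owners without the outcome: 412 − 48 = 364
risk, cat owners = 211/893 = 0.2363
risk, non-owners = 48/412 = 0.1165
RR = 0.2363 / 0.1165 = 2.028

RR = 2.028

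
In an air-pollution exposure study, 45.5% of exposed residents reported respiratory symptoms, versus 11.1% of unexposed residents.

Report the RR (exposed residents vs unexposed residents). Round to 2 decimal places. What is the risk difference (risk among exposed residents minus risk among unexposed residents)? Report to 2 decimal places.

RR = 4.10; RD = 0.34

RR = 0.4550 / 0.1110 = 4.10
risk difference = 0.4550 − 0.1110 = 0.34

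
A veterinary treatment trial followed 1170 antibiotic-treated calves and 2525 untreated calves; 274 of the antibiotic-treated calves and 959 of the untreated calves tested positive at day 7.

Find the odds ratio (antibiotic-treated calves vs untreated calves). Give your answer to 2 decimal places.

OR = 0.50

odds, antibiotic-treated calves = 274/896 = 0.3058
odds, untreated calves = 959/1566 = 0.6124
OR = 0.3058 / 0.6124 = 0.50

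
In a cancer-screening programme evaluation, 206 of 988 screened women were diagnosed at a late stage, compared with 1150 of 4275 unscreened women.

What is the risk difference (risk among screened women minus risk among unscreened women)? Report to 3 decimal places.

RD ≈ -0.061

risk, screened women = 206/988 = 0.2085
risk, unscreened women = 1150/4275 = 0.2690
risk difference = 0.2085 − 0.2690 = -0.061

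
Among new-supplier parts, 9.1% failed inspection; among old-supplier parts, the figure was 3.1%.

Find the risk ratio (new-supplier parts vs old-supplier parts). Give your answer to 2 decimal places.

RR = 0.09100 / 0.03100 = 2.94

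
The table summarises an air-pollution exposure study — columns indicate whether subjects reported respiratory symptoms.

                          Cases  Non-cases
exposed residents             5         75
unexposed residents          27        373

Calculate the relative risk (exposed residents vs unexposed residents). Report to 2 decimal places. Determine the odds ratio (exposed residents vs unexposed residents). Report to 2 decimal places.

risk, exposed residents = 5/80 = 0.0625
risk, unexposed residents = 27/400 = 0.0675
RR = 0.0625 / 0.0675 = 0.93
OR = (5 × 373) / (75 × 27) = 1865/2025 ≈ 0.92

RR = 0.93; OR = 0.92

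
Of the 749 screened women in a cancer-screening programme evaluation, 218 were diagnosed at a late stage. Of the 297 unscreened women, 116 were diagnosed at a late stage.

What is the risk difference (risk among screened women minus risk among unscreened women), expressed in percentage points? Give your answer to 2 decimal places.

risk, screened women = 218/749 = 0.2911
risk, unscreened women = 116/297 = 0.3906
risk difference = 0.2911 − 0.3906 = -0.0995 → -9.95 percentage points

RD ≈ -9.95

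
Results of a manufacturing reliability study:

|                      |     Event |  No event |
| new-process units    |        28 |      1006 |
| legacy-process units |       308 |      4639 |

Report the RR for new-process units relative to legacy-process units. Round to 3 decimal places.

RR = 0.435

risk, new-process units = 28/1034 = 0.02708
risk, legacy-process units = 308/4947 = 0.06226
RR = 0.02708 / 0.06226 = 0.435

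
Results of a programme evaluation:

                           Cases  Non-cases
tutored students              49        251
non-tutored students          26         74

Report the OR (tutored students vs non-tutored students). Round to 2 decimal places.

OR = (49 × 74) / (251 × 26) = 3626/6526 ≈ 0.56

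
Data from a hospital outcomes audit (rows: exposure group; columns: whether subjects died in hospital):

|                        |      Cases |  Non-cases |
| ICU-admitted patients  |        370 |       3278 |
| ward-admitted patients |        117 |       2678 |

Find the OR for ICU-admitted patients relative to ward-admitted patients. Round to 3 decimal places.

OR = (370 × 2678) / (3278 × 117) = 990860/383526 ≈ 2.584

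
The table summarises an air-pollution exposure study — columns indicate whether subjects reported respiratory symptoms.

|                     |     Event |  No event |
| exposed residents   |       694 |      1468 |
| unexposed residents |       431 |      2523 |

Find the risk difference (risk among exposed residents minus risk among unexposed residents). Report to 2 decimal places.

risk, exposed residents = 694/2162 = 0.3210
risk, unexposed residents = 431/2954 = 0.1459
risk difference = 0.3210 − 0.1459 = 0.18

0.18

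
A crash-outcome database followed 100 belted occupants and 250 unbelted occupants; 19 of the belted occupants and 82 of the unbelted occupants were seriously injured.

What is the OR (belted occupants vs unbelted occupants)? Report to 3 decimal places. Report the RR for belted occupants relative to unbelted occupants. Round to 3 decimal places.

OR = 0.481; RR = 0.579

odds, belted occupants = 19/81 = 0.2346
odds, unbelted occupants = 82/168 = 0.4881
OR = 0.2346 / 0.4881 = 0.481
risk, belted occupants = 19/100 = 0.1900
risk, unbelted occupants = 82/250 = 0.3280
RR = 0.1900 / 0.3280 = 0.579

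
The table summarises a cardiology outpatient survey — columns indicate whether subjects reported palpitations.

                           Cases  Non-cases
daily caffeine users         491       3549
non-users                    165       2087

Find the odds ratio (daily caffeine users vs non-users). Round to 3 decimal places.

OR = (491 × 2087) / (3549 × 165) = 1024717/585585 ≈ 1.750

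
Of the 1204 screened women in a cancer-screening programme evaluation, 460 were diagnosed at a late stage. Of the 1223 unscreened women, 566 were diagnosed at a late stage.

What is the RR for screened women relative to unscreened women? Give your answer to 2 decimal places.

RR = 0.83

risk, screened women = 460/1204 = 0.3821
risk, unscreened women = 566/1223 = 0.4628
RR = 0.3821 / 0.4628 = 0.83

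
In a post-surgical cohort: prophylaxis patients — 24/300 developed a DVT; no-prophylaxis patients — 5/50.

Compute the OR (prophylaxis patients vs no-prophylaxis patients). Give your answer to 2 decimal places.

odds, prophylaxis patients = 24/276 = 0.0870
odds, no-prophylaxis patients = 5/45 = 0.1111
OR = 0.0870 / 0.1111 = 0.78

OR: 0.78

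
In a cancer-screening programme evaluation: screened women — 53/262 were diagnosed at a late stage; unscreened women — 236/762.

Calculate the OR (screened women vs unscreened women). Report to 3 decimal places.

0.565

odds, screened women = 53/209 = 0.2536
odds, unscreened women = 236/526 = 0.4487
OR = 0.2536 / 0.4487 = 0.565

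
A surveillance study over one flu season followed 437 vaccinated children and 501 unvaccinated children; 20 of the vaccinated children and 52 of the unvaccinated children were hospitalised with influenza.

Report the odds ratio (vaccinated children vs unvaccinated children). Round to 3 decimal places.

0.414

odds, vaccinated children = 20/417 = 0.04796
odds, unvaccinated children = 52/449 = 0.11581
OR = 0.04796 / 0.11581 = 0.414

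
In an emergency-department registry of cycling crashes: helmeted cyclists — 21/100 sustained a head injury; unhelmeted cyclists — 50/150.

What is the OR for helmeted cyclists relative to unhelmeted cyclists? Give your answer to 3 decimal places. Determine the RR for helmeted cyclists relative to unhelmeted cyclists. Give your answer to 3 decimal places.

odds, helmeted cyclists = 21/79 = 0.2658
odds, unhelmeted cyclists = 50/100 = 0.5000
OR = 0.2658 / 0.5000 = 0.532
risk, helmeted cyclists = 21/100 = 0.2100
risk, unhelmeted cyclists = 50/150 = 0.3333
RR = 0.2100 / 0.3333 = 0.630

OR = 0.532; RR = 0.630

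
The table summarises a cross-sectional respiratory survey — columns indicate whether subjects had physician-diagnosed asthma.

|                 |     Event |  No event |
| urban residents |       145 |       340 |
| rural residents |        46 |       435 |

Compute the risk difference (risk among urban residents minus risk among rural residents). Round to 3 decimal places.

risk, urban residents = 145/485 = 0.2990
risk, rural residents = 46/481 = 0.0956
risk difference = 0.2990 − 0.0956 = 0.203

0.203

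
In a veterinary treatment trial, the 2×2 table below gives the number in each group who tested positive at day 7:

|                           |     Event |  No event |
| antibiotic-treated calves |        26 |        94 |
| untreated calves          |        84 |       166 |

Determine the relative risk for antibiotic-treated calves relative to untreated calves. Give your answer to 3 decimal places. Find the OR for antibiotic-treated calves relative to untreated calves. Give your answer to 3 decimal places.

risk, antibiotic-treated calves = 26/120 = 0.2167
risk, untreated calves = 84/250 = 0.3360
RR = 0.2167 / 0.3360 = 0.645
OR = (26 × 166) / (94 × 84) = 4316/7896 ≈ 0.547

RR = 0.645; OR = 0.547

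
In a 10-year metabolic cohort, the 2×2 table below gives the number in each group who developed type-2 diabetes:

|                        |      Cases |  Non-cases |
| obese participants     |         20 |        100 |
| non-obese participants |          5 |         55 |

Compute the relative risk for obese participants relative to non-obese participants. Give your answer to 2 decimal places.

risk, obese participants = 20/120 = 0.1667
risk, non-obese participants = 5/60 = 0.0833
RR = 0.1667 / 0.0833 = 2.00

2.00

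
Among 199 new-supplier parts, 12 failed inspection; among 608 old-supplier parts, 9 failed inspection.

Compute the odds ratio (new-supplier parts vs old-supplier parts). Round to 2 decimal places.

OR = (12 × 599) / (187 × 9) = 7188/1683 ≈ 4.27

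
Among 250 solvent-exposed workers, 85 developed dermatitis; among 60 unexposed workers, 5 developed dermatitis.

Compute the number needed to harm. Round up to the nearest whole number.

risk, solvent-exposed workers = 85/250 = 0.340000
risk, unexposed workers = 5/60 = 0.083333
absolute risk difference = 0.256667
1 / 0.256667 = 3.896 → round up → 4

4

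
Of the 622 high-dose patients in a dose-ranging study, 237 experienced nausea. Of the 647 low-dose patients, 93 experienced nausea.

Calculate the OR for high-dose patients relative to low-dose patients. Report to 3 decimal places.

OR = (237 × 554) / (385 × 93) = 131298/35805 ≈ 3.667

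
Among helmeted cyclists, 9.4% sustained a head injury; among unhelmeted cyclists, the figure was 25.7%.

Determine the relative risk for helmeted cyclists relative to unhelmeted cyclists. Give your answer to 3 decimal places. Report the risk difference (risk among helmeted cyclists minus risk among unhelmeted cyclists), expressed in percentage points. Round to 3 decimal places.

RR = 0.0940 / 0.2570 = 0.366
risk difference = 0.0940 − 0.2570 = -0.1630 → -16.300 percentage points

RR = 0.366; RD = -16.300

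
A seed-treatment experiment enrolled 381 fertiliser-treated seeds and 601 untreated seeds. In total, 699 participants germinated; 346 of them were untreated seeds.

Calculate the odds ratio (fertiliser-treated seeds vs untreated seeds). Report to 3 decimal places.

9.291

fertiliser-treated seeds with the outcome: 699 − 346 = 353
fertiliser-treated seeds without the outcome: 381 − 353 = 28
untreated seeds without the outcome: 601 − 346 = 255
OR = (353 × 255) / (28 × 346) = 90015/9688 ≈ 9.291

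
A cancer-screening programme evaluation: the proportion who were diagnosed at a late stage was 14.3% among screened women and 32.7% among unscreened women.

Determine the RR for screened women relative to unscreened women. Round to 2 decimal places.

RR = 0.1430 / 0.3270 = 0.44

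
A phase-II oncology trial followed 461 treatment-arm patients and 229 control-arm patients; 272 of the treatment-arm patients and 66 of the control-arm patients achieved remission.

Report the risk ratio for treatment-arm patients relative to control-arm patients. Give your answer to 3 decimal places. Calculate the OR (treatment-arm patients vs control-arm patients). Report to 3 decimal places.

risk, treatment-arm patients = 272/461 = 0.5900
risk, control-arm patients = 66/229 = 0.2882
RR = 0.5900 / 0.2882 = 2.047
odds, treatment-arm patients = 272/189 = 1.4392
odds, control-arm patients = 66/163 = 0.4049
OR = 1.4392 / 0.4049 = 3.554

RR = 2.047; OR = 3.554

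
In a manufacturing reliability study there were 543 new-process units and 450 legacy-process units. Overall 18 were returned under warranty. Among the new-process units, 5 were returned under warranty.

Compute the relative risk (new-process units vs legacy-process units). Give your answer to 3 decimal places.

new-process units without the outcome: 543 − 5 = 538
legacy-process units with the outcome: 18 − 5 = 13
legacy-process units without the outcome: 450 − 13 = 437
risk, new-process units = 5/543 = 0.00921
risk, legacy-process units = 13/450 = 0.02889
RR = 0.00921 / 0.02889 = 0.319

0.319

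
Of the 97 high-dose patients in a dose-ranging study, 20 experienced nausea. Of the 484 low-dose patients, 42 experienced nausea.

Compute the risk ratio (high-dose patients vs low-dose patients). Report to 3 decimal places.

RR = 2.376

risk, high-dose patients = 20/97 = 0.2062
risk, low-dose patients = 42/484 = 0.0868
RR = 0.2062 / 0.0868 = 2.376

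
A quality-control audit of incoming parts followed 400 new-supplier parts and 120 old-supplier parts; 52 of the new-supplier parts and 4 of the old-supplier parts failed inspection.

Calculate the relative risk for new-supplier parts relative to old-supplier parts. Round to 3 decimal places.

RR ≈ 3.900

risk, new-supplier parts = 52/400 = 0.13000
risk, old-supplier parts = 4/120 = 0.03333
RR = 0.13000 / 0.03333 = 3.900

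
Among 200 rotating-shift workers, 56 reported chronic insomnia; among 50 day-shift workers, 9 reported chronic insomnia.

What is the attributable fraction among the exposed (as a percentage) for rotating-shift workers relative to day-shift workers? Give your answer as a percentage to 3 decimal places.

risk, rotating-shift workers = 56/200 = 0.2800
risk, day-shift workers = 9/50 = 0.1800
AR% = (0.2800 − 0.1800) / 0.2800 = 0.3571 → 35.714%

AR%: 35.714%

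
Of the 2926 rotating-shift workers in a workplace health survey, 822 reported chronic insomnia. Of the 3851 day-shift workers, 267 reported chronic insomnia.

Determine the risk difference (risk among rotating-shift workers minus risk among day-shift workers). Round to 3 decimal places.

RD: 0.212

risk, rotating-shift workers = 822/2926 = 0.2809
risk, day-shift workers = 267/3851 = 0.0693
risk difference = 0.2809 − 0.0693 = 0.212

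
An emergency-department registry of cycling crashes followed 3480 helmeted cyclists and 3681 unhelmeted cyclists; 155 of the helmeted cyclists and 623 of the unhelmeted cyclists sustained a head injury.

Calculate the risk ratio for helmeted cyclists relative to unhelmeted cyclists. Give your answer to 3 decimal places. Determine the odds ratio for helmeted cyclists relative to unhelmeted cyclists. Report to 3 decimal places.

RR = 0.263; OR = 0.229

risk, helmeted cyclists = 155/3480 = 0.04454
risk, unhelmeted cyclists = 623/3681 = 0.16925
RR = 0.04454 / 0.16925 = 0.263
OR = (155 × 3058) / (3325 × 623) = 473990/2071475 ≈ 0.229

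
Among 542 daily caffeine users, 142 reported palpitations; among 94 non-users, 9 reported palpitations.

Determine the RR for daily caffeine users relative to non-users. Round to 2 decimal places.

RR: 2.74

risk, daily caffeine users = 142/542 = 0.2620
risk, non-users = 9/94 = 0.0957
RR = 0.2620 / 0.0957 = 2.74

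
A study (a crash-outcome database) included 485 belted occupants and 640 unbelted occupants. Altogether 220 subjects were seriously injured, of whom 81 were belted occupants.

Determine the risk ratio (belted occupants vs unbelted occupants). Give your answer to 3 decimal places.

belted occupants without the outcome: 485 − 81 = 404
unbelted occupants with the outcome: 220 − 81 = 139
unbelted occupants without the outcome: 640 − 139 = 501
risk, belted occupants = 81/485 = 0.1670
risk, unbelted occupants = 139/640 = 0.2172
RR = 0.1670 / 0.2172 = 0.769

RR ≈ 0.769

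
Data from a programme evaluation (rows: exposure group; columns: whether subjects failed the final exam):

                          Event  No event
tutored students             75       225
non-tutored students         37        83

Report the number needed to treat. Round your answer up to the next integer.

risk, tutored students = 75/300 = 0.250000
risk, non-tutored students = 37/120 = 0.308333
absolute risk difference = 0.058333
1 / 0.058333 = 17.143 → round up → 18

NNT = 18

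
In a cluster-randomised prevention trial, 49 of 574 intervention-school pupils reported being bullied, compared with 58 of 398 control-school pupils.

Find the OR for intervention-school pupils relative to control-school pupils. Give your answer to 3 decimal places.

OR = (49 × 340) / (525 × 58) = 16660/30450 ≈ 0.547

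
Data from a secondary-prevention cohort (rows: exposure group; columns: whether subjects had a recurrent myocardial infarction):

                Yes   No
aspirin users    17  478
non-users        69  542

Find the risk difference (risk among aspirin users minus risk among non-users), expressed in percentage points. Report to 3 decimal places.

risk, aspirin users = 17/495 = 0.03434
risk, non-users = 69/611 = 0.11293
risk difference = 0.03434 − 0.11293 = -0.07859 → -7.859 percentage points

RD ≈ -7.859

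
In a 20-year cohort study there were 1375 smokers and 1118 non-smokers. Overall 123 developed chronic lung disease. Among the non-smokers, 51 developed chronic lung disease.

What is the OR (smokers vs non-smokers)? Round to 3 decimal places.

1.156

smokers with the outcome: 123 − 51 = 72
smokers without the outcome: 1375 − 72 = 1303
non-smokers without the outcome: 1118 − 51 = 1067
odds, smokers = 72/1303 = 0.05526
odds, non-smokers = 51/1067 = 0.04780
OR = 0.05526 / 0.04780 = 1.156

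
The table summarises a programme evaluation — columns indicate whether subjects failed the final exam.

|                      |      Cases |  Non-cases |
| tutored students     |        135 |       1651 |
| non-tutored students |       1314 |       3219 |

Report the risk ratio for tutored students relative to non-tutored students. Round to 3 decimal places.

0.261

risk, tutored students = 135/1786 = 0.0756
risk, non-tutored students = 1314/4533 = 0.2899
RR = 0.0756 / 0.2899 = 0.261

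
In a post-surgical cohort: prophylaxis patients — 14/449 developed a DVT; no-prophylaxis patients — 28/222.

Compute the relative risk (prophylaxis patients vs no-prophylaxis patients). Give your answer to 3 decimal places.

0.247

risk, prophylaxis patients = 14/449 = 0.03118
risk, no-prophylaxis patients = 28/222 = 0.12613
RR = 0.03118 / 0.12613 = 0.247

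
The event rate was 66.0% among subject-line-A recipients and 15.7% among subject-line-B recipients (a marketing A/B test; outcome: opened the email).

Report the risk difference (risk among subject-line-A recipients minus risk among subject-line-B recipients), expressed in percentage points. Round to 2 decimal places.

RD = 50.30

risk difference = 0.6600 − 0.1570 = 0.5030 → 50.30 percentage points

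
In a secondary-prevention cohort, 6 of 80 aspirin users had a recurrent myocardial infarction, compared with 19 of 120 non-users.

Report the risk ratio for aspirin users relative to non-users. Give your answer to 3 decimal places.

risk, aspirin users = 6/80 = 0.0750
risk, non-users = 19/120 = 0.1583
RR = 0.0750 / 0.1583 = 0.474

0.474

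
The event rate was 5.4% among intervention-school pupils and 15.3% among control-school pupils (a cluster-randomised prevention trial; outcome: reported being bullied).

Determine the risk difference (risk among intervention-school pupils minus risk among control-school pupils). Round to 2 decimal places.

risk difference = 0.0540 − 0.1530 = -0.10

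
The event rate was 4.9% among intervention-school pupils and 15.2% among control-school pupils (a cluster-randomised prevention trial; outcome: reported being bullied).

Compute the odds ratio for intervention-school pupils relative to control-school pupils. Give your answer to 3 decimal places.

0.287

odds, intervention-school pupils = 0.04900/0.95100 = 0.05152
odds, control-school pupils = 0.15200/0.84800 = 0.17925
OR = 0.05152 / 0.17925 = 0.287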